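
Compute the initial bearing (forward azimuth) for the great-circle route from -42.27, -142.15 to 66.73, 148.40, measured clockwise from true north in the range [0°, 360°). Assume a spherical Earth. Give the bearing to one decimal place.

334.4°

Δλ = 148.40 − -142.15 = 290.55°; wrapped into (−180°, 180°]: -69.45°.
θ = atan2( sin Δλ · cos φ₂ , cos φ₁ · sin φ₂ − sin φ₁ · cos φ₂ · cos Δλ )
  = atan2(-0.36993, 0.77307) = -25.572° → normalised to [0°, 360°): 334.428°.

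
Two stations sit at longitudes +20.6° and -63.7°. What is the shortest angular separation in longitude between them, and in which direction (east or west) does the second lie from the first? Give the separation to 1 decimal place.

84.3° west

Raw difference: -63.7 − 20.6 = -84.3°.
Normalise into (−180°, 180°]: -84.3° stays -84.3°.
Negative ⇒ the second point lies to the west; separation 84.3°.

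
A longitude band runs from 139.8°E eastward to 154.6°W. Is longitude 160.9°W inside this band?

Yes

Band width going east from +139.8° to -154.6°: ((-154.6 − 139.8) mod 360) = 65.6°.
Offset of -160.9° east of the west edge: ((-160.9 − 139.8) mod 360) = 59.3°.
59.3° ≤ 65.6° ⇒ inside.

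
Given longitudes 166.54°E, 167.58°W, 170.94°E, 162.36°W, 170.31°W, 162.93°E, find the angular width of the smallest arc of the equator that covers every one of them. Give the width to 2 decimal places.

Sort the longitudes: -170.31°, -167.58°, -162.36°, +162.93°, +166.54°, +170.94°.
Eastward gaps between consecutive values (wrapping around): 2.73°, 5.22°, 325.29°, 3.61°, 4.40°, 18.75°.
Largest gap = 325.29° ⇒ minimal covering band is its complement: 360° − 325.29° = 34.71°.
Band runs from +162.93° eastward to -162.36°, crossing the antimeridian.

34.71°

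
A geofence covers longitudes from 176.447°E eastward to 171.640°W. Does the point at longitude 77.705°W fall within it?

Band width going east from +176.447° to -171.640°: ((-171.640 − 176.447) mod 360) = 11.913°.
Offset of -77.705° east of the west edge: ((-77.705 − 176.447) mod 360) = 105.848°.
105.848° > 11.913° ⇒ outside.

No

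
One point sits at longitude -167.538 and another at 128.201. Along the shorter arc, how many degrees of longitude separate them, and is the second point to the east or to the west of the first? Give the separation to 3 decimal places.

Raw difference: 128.201 − -167.538 = 295.739°.
Normalise into (−180°, 180°]: 295.739° − 360° = -64.261°.
Negative ⇒ the second point lies to the west; separation 64.261°.

64.261° west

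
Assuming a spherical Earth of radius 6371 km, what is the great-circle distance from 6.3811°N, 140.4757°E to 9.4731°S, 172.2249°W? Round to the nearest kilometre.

5529 km

Δλ = -172.2249 − 140.4757 = -312.7006°; wrapped into (−180°, 180°]: 47.2994°.
Δφ = -9.4731 − 6.3811 = -15.8542°.
a = sin²(Δφ/2) + cos φ₁ · cos φ₂ · sin²(Δλ/2) = 0.176759.
c = 2·atan2(√a, √(1−a)) = 0.86783 rad → d = 6371·c ≈ 5528.95 km.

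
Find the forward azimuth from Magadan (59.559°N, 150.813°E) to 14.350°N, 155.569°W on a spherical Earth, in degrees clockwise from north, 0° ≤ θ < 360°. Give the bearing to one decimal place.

Δλ = -155.569 − 150.813 = -306.382°; wrapped into (−180°, 180°]: 53.618°.
θ = atan2( sin Δλ · cos φ₂ , cos φ₁ · sin φ₂ − sin φ₁ · cos φ₂ · cos Δλ )
  = atan2(0.77996, -0.36987) = 115.371° → normalised to [0°, 360°): 115.371°.

115.4°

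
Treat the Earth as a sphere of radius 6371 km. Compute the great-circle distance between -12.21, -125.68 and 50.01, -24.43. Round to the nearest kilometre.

Δλ = -24.43 − -125.68 = 101.25°.
Δφ = 50.01 − -12.21 = 62.22°.
a = sin²(Δφ/2) + cos φ₁ · cos φ₂ · sin²(Δλ/2) = 0.642289.
c = 2·atan2(√a, √(1−a)) = 1.85936 rad → d = 6371·c ≈ 11846.00 km.

11846 km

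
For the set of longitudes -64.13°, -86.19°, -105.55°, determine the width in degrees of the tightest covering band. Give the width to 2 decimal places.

41.42°

Sort the longitudes: -105.55°, -86.19°, -64.13°.
Eastward gaps between consecutive values (wrapping around): 19.36°, 22.06°, 318.58°.
Largest gap = 318.58° ⇒ minimal covering band is its complement: 360° − 318.58° = 41.42°.
Band runs from -105.55° eastward to -64.13°.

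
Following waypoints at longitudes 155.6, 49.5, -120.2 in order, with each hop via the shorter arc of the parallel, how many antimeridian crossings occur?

Leg 1: +155.6° → +49.5°, shortest Δλ = -106.1° (west) — does not cross 180°.
Leg 2: +49.5° → -120.2°, shortest Δλ = -169.7° (west) — does not cross 180°.
Total crossings: 0.

0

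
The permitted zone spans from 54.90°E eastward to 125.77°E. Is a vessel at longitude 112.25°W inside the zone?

No

Band width going east from +54.90° to +125.77°: ((125.77 − 54.90) mod 360) = 70.87°.
Offset of -112.25° east of the west edge: ((-112.25 − 54.90) mod 360) = 192.85°.
192.85° > 70.87° ⇒ outside.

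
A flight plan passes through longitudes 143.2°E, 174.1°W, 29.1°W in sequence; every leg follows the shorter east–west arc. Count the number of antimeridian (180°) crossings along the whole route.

Leg 1: +143.2° → -174.1°, shortest Δλ = 42.7° (east) — crosses 180°.
Leg 2: -174.1° → -29.1°, shortest Δλ = 145.0° (east) — does not cross 180°.
Total crossings: 1.

1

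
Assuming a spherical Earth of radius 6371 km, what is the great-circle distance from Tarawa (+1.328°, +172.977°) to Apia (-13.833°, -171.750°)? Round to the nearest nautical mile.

1286 nmi

Δλ = -171.750 − 172.977 = -344.727°; wrapped into (−180°, 180°]: 15.273°.
Δφ = -13.833 − 1.328 = -15.161°.
a = sin²(Δφ/2) + cos φ₁ · cos φ₂ · sin²(Δλ/2) = 0.034545.
c = 2·atan2(√a, √(1−a)) = 0.37390 rad → d = 6371·c ≈ 2382.12 km ≈ 1286.24 nmi.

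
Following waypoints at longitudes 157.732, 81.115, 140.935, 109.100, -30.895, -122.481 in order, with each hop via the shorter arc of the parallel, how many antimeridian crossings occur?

Leg 1: +157.732° → +81.115°, shortest Δλ = -76.617° (west) — does not cross 180°.
Leg 2: +81.115° → +140.935°, shortest Δλ = 59.82° (east) — does not cross 180°.
Leg 3: +140.935° → +109.100°, shortest Δλ = -31.835° (west) — does not cross 180°.
Leg 4: +109.100° → -30.895°, shortest Δλ = -139.995° (west) — does not cross 180°.
Leg 5: -30.895° → -122.481°, shortest Δλ = -91.586° (west) — does not cross 180°.
Total crossings: 0.

0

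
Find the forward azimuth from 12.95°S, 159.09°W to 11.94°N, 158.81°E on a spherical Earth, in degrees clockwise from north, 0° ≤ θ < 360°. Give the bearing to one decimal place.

299.0°

Δλ = 158.81 − -159.09 = 317.90°; wrapped into (−180°, 180°]: -42.10°.
θ = atan2( sin Δλ · cos φ₂ , cos φ₁ · sin φ₂ − sin φ₁ · cos φ₂ · cos Δλ )
  = atan2(-0.65592, 0.36431) = -60.952° → normalised to [0°, 360°): 299.048°.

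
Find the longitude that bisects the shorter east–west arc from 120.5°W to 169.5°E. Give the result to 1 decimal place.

155.5°W

Signed shortest Δλ from -120.5° to +169.5° is -70.0°.
Midpoint longitude = -120.5° + (-70.0°)/2 = -120.5° − 35.0° = -155.5°.
(The naïve average (-120.5 + +169.5)/2 = 24.5° is on the wrong side of the globe.)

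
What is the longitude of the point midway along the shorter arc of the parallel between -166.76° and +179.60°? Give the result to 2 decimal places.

Signed shortest Δλ from -166.76° to +179.60° is -13.64°.
Midpoint longitude = -166.76° + (-13.64°)/2 = -166.76° − 6.82° = -173.58°.
(The naïve average (-166.76 + +179.60)/2 = 6.42° is on the wrong side of the globe.)

-173.58°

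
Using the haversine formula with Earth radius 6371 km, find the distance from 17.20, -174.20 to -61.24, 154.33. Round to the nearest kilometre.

9159 km

Δλ = 154.33 − -174.20 = 328.53°; wrapped into (−180°, 180°]: -31.47°.
Δφ = -61.24 − 17.20 = -78.44°.
a = sin²(Δφ/2) + cos φ₁ · cos φ₂ · sin²(Δλ/2) = 0.433605.
c = 2·atan2(√a, √(1−a)) = 1.43761 rad → d = 6371·c ≈ 9159.04 km.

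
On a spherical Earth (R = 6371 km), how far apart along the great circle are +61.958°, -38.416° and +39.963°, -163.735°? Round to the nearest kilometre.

Δλ = -163.735 − -38.416 = -125.319°.
Δφ = 39.963 − 61.958 = -21.995°.
a = sin²(Δφ/2) + cos φ₁ · cos φ₂ · sin²(Δλ/2) = 0.320713.
c = 2·atan2(√a, √(1−a)) = 1.20406 rad → d = 6371·c ≈ 7671.04 km.

7671 km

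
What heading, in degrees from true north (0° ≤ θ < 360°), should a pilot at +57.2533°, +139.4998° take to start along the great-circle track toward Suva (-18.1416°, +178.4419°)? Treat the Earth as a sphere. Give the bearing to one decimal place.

142.9°

Δλ = 178.4419 − 139.4998 = 38.9421°.
θ = atan2( sin Δλ · cos φ₂ , cos φ₁ · sin φ₂ − sin φ₁ · cos φ₂ · cos Δλ )
  = atan2(0.59729, -0.79008) = 142.911° → normalised to [0°, 360°): 142.911°.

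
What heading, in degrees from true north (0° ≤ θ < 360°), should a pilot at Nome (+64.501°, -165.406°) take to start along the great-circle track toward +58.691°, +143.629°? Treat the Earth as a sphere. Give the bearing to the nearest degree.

280°

Δλ = 143.629 − -165.406 = 309.035°; wrapped into (−180°, 180°]: -50.965°.
θ = atan2( sin Δλ · cos φ₂ , cos φ₁ · sin φ₂ − sin φ₁ · cos φ₂ · cos Δλ )
  = atan2(-0.40365, 0.07241) = -79.830° → normalised to [0°, 360°): 280.170°.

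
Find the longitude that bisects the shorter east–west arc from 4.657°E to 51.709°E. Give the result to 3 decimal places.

Signed shortest Δλ from +4.657° to +51.709° is +47.052°.
Midpoint longitude = +4.657° + (+47.052°)/2 = +4.657° + 23.526° = +28.183°.

28.183°E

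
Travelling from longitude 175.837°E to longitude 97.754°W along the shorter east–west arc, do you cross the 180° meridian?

Naïve |-97.754 − 175.837| = 273.591° > 180°, so the shorter arc goes the other way round — across 180°.
Signed shortest Δλ = ((-97.754 − 175.837 + 180) mod 360) − 180 = 86.409°.
Going east by 86.409° from +175.837° passes through 180° before reaching -97.754°.

Yes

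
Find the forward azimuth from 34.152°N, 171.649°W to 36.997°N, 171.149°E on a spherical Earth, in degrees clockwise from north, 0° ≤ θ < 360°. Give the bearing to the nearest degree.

Δλ = 171.149 − -171.649 = 342.798°; wrapped into (−180°, 180°]: -17.202°.
θ = atan2( sin Δλ · cos φ₂ , cos φ₁ · sin φ₂ − sin φ₁ · cos φ₂ · cos Δλ )
  = atan2(-0.23620, 0.06969) = -73.561° → normalised to [0°, 360°): 286.439°.

286°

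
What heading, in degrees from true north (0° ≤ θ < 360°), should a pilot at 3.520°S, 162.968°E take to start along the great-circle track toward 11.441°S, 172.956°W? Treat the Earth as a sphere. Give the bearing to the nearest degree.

Δλ = -172.956 − 162.968 = -335.924°; wrapped into (−180°, 180°]: 24.076°.
θ = atan2( sin Δλ · cos φ₂ , cos φ₁ · sin φ₂ − sin φ₁ · cos φ₂ · cos Δλ )
  = atan2(0.39984, -0.14304) = 109.685° → normalised to [0°, 360°): 109.685°.

110°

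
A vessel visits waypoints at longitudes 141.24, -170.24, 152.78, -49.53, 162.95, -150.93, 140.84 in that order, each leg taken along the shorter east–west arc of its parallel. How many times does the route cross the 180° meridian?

Leg 1: +141.24° → -170.24°, shortest Δλ = 48.52° (east) — crosses 180°.
Leg 2: -170.24° → +152.78°, shortest Δλ = -36.98° (west) — crosses 180°.
Leg 3: +152.78° → -49.53°, shortest Δλ = 157.69° (east) — crosses 180°.
Leg 4: -49.53° → +162.95°, shortest Δλ = -147.52° (west) — crosses 180°.
Leg 5: +162.95° → -150.93°, shortest Δλ = 46.12° (east) — crosses 180°.
Leg 6: -150.93° → +140.84°, shortest Δλ = -68.23° (west) — crosses 180°.
Total crossings: 6.

6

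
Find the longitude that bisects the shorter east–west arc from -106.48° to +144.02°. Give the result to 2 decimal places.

Signed shortest Δλ from -106.48° to +144.02° is -109.50°.
Midpoint longitude = -106.48° + (-109.50°)/2 = -106.48° − 54.75° = -161.23°.
(The naïve average (-106.48 + +144.02)/2 = 18.77° is on the wrong side of the globe.)

-161.23°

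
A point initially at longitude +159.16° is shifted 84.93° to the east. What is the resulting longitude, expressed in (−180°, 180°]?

Start at +159.16°; shift +84.93° → +244.09°.
+244.09° lies outside (−180°, 180°]; subtract 360° → -115.91°.

-115.91°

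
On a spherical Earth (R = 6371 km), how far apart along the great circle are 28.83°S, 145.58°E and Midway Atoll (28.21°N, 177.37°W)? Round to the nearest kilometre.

Δλ = -177.37 − 145.58 = -322.95°; wrapped into (−180°, 180°]: 37.05°.
Δφ = 28.21 − -28.83 = 57.04°.
a = sin²(Δφ/2) + cos φ₁ · cos φ₂ · sin²(Δλ/2) = 0.305903.
c = 2·atan2(√a, √(1−a)) = 1.17212 rad → d = 6371·c ≈ 7467.60 km.

7468 km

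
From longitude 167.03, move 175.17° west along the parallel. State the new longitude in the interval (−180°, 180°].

Start at +167.03°; shift −175.17° → -8.14°.
-8.14° already lies in (−180°, 180°].

-8.14°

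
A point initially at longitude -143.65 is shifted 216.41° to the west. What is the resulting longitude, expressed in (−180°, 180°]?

Start at -143.65°; shift −216.41° → -360.06°.
-360.06° lies outside (−180°, 180°]; add 360° → -0.06°.

-0.06°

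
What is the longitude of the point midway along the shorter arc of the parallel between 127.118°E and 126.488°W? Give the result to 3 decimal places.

179.685°W

Signed shortest Δλ from +127.118° to -126.488° is +106.394°.
Midpoint longitude = +127.118° + (+106.394°)/2 = +127.118° + 53.197° = +180.315°.
Normalise into (−180°, 180°]: -179.685°.
(The naïve average (+127.118 + -126.488)/2 = 0.315° is on the wrong side of the globe.)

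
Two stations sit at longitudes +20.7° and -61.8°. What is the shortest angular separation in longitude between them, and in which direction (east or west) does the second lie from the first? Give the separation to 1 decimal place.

Raw difference: -61.8 − 20.7 = -82.5°.
Normalise into (−180°, 180°]: -82.5° stays -82.5°.
Negative ⇒ the second point lies to the west; separation 82.5°.

82.5° west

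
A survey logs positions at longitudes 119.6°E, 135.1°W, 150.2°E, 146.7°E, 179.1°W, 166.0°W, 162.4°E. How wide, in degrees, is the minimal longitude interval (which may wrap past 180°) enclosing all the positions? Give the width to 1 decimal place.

Sort the longitudes: -179.1°, -166.0°, -135.1°, +119.6°, +146.7°, +150.2°, +162.4°.
Eastward gaps between consecutive values (wrapping around): 13.1°, 30.9°, 254.7°, 27.1°, 3.5°, 12.2°, 18.5°.
Largest gap = 254.7° ⇒ minimal covering band is its complement: 360° − 254.7° = 105.3°.
Band runs from +119.6° eastward to -135.1°, crossing the antimeridian.

105.3°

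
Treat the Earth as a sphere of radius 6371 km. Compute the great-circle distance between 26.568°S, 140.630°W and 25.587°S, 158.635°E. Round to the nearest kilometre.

Δλ = 158.635 − -140.630 = 299.265°; wrapped into (−180°, 180°]: -60.735°.
Δφ = -25.587 − -26.568 = 0.981°.
a = sin²(Δφ/2) + cos φ₁ · cos φ₂ · sin²(Δλ/2) = 0.206243.
c = 2·atan2(√a, √(1−a)) = 0.94281 rad → d = 6371·c ≈ 6006.67 km.

6007 km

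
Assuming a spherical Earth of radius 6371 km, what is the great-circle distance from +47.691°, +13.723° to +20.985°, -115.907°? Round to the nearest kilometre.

10877 km

Δλ = -115.907 − 13.723 = -129.630°.
Δφ = 20.985 − 47.691 = -26.706°.
a = sin²(Δφ/2) + cos φ₁ · cos φ₂ · sin²(Δλ/2) = 0.568011.
c = 2·atan2(√a, √(1−a)) = 1.70724 rad → d = 6371·c ≈ 10876.84 km.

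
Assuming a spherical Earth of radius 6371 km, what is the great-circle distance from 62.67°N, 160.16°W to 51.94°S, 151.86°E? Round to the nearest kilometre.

13417 km

Δλ = 151.86 − -160.16 = 312.02°; wrapped into (−180°, 180°]: -47.98°.
Δφ = -51.94 − 62.67 = -114.61°.
a = sin²(Δφ/2) + cos φ₁ · cos φ₂ · sin²(Δλ/2) = 0.755007.
c = 2·atan2(√a, √(1−a)) = 2.10600 rad → d = 6371·c ≈ 13417.31 km.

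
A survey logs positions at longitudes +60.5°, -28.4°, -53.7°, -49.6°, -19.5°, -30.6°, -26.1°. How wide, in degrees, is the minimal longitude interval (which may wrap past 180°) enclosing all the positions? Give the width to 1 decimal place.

114.2°

Sort the longitudes: -53.7°, -49.6°, -30.6°, -28.4°, -26.1°, -19.5°, +60.5°.
Eastward gaps between consecutive values (wrapping around): 4.1°, 19.0°, 2.2°, 2.3°, 6.6°, 80.0°, 245.8°.
Largest gap = 245.8° ⇒ minimal covering band is its complement: 360° − 245.8° = 114.2°.
Band runs from -53.7° eastward to +60.5°.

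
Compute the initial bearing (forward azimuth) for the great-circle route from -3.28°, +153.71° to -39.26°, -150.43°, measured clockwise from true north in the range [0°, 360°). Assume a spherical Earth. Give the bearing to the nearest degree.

133°

Δλ = -150.43 − 153.71 = -304.14°; wrapped into (−180°, 180°]: 55.86°.
θ = atan2( sin Δλ · cos φ₂ , cos φ₁ · sin φ₂ − sin φ₁ · cos φ₂ · cos Δλ )
  = atan2(0.64085, -0.60694) = 133.443° → normalised to [0°, 360°): 133.443°.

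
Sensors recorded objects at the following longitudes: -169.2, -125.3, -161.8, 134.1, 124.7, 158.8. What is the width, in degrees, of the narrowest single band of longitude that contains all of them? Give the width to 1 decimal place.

110.0°

Sort the longitudes: -169.2°, -161.8°, -125.3°, +124.7°, +134.1°, +158.8°.
Eastward gaps between consecutive values (wrapping around): 7.4°, 36.5°, 250.0°, 9.4°, 24.7°, 32.0°.
Largest gap = 250.0° ⇒ minimal covering band is its complement: 360° − 250.0° = 110.0°.
Band runs from +124.7° eastward to -125.3°, crossing the antimeridian.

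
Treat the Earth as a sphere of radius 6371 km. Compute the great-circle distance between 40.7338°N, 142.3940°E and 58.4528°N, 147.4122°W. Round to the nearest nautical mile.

2782 nmi

Δλ = -147.4122 − 142.3940 = -289.8062°; wrapped into (−180°, 180°]: 70.1938°.
Δφ = 58.4528 − 40.7338 = 17.7190°.
a = sin²(Δφ/2) + cos φ₁ · cos φ₂ · sin²(Δλ/2) = 0.154780.
c = 2·atan2(√a, √(1−a)) = 0.80870 rad → d = 6371·c ≈ 5152.22 km ≈ 2781.98 nmi.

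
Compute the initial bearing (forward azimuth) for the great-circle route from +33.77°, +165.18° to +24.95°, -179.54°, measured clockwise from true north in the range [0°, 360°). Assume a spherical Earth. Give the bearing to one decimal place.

Δλ = -179.54 − 165.18 = -344.72°; wrapped into (−180°, 180°]: 15.28°.
θ = atan2( sin Δλ · cos φ₂ , cos φ₁ · sin φ₂ − sin φ₁ · cos φ₂ · cos Δλ )
  = atan2(0.23894, -0.13551) = 119.559° → normalised to [0°, 360°): 119.559°.

119.6°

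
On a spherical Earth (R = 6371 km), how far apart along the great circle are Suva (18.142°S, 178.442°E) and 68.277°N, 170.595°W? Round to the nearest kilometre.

Δλ = -170.595 − 178.442 = -349.037°; wrapped into (−180°, 180°]: 10.963°.
Δφ = 68.277 − -18.142 = 86.419°.
a = sin²(Δφ/2) + cos φ₁ · cos φ₂ · sin²(Δλ/2) = 0.471980.
c = 2·atan2(√a, √(1−a)) = 1.51473 rad → d = 6371·c ≈ 9650.32 km.

9650 km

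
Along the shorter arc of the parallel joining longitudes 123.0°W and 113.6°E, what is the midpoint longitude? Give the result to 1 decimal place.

175.3°E

Signed shortest Δλ from -123.0° to +113.6° is -123.4°.
Midpoint longitude = -123.0° + (-123.4°)/2 = -123.0° − 61.7° = -184.7°.
Normalise into (−180°, 180°]: +175.3°.
(The naïve average (-123.0 + +113.6)/2 = -4.7° is on the wrong side of the globe.)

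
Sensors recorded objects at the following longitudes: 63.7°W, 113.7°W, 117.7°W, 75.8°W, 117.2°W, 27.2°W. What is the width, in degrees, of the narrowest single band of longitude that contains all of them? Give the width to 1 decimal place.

Sort the longitudes: -117.7°, -117.2°, -113.7°, -75.8°, -63.7°, -27.2°.
Eastward gaps between consecutive values (wrapping around): 0.5°, 3.5°, 37.9°, 12.1°, 36.5°, 269.5°.
Largest gap = 269.5° ⇒ minimal covering band is its complement: 360° − 269.5° = 90.5°.
Band runs from -117.7° eastward to -27.2°.

90.5°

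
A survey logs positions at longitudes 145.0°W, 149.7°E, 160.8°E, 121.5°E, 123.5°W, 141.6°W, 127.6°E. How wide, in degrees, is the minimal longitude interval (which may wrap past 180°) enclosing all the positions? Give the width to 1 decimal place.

115.0°

Sort the longitudes: -145.0°, -141.6°, -123.5°, +121.5°, +127.6°, +149.7°, +160.8°.
Eastward gaps between consecutive values (wrapping around): 3.4°, 18.1°, 245.0°, 6.1°, 22.1°, 11.1°, 54.2°.
Largest gap = 245.0° ⇒ minimal covering band is its complement: 360° − 245.0° = 115.0°.
Band runs from +121.5° eastward to -123.5°, crossing the antimeridian.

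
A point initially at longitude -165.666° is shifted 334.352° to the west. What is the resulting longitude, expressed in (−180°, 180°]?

-140.018°

Start at -165.666°; shift −334.352° → -500.018°.
-500.018° lies outside (−180°, 180°]; add 360° → -140.018°.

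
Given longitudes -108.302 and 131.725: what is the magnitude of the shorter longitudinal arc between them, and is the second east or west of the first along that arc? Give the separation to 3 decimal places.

Raw difference: 131.725 − -108.302 = 240.027°.
Normalise into (−180°, 180°]: 240.027° − 360° = -119.973°.
Negative ⇒ the second point lies to the west; separation 119.973°.

119.973° west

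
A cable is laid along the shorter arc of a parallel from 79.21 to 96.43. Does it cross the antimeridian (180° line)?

No

Signed shortest Δλ = ((96.43 − 79.21 + 180) mod 360) − 180 = 17.22°.
Going east by 17.22° from +79.21° reaches +96.43° without touching 180°.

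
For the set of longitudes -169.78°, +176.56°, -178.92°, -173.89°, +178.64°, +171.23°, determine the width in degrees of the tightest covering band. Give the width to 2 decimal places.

Sort the longitudes: -178.92°, -173.89°, -169.78°, +171.23°, +176.56°, +178.64°.
Eastward gaps between consecutive values (wrapping around): 5.03°, 4.11°, 341.01°, 5.33°, 2.08°, 2.44°.
Largest gap = 341.01° ⇒ minimal covering band is its complement: 360° − 341.01° = 18.99°.
Band runs from +171.23° eastward to -169.78°, crossing the antimeridian.

18.99°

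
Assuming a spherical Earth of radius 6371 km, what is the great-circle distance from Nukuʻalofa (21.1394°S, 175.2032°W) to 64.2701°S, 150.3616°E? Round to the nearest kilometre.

Δλ = 150.3616 − -175.2032 = 325.5648°; wrapped into (−180°, 180°]: -34.4352°.
Δφ = -64.2701 − -21.1394 = -43.1307°.
a = sin²(Δφ/2) + cos φ₁ · cos φ₂ · sin²(Δλ/2) = 0.170579.
c = 2·atan2(√a, √(1−a)) = 0.85152 rad → d = 6371·c ≈ 5425.03 km.

5425 km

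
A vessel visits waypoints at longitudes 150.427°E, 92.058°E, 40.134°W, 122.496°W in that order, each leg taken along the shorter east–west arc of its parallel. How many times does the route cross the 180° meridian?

0

Leg 1: +150.427° → +92.058°, shortest Δλ = -58.369° (west) — does not cross 180°.
Leg 2: +92.058° → -40.134°, shortest Δλ = -132.192° (west) — does not cross 180°.
Leg 3: -40.134° → -122.496°, shortest Δλ = -82.362° (west) — does not cross 180°.
Total crossings: 0.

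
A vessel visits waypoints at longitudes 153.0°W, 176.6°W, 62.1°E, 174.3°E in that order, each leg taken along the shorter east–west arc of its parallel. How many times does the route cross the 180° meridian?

Leg 1: -153.0° → -176.6°, shortest Δλ = -23.6° (west) — does not cross 180°.
Leg 2: -176.6° → +62.1°, shortest Δλ = -121.3° (west) — crosses 180°.
Leg 3: +62.1° → +174.3°, shortest Δλ = 112.2° (east) — does not cross 180°.
Total crossings: 1.

1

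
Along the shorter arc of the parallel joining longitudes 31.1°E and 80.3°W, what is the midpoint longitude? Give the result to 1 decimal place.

Signed shortest Δλ from +31.1° to -80.3° is -111.4°.
Midpoint longitude = +31.1° + (-111.4°)/2 = +31.1° − 55.7° = -24.6°.

24.6°W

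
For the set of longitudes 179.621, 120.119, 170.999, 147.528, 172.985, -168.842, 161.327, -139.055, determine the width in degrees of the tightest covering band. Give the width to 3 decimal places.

100.826°

Sort the longitudes: -168.842°, -139.055°, +120.119°, +147.528°, +161.327°, +170.999°, +172.985°, +179.621°.
Eastward gaps between consecutive values (wrapping around): 29.787°, 259.174°, 27.409°, 13.799°, 9.672°, 1.986°, 6.636°, 11.537°.
Largest gap = 259.174° ⇒ minimal covering band is its complement: 360° − 259.174° = 100.826°.
Band runs from +120.119° eastward to -139.055°, crossing the antimeridian.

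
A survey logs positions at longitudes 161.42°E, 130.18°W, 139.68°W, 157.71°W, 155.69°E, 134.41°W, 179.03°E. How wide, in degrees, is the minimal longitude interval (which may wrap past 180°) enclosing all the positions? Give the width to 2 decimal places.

Sort the longitudes: -157.71°, -139.68°, -134.41°, -130.18°, +155.69°, +161.42°, +179.03°.
Eastward gaps between consecutive values (wrapping around): 18.03°, 5.27°, 4.23°, 285.87°, 5.73°, 17.61°, 23.26°.
Largest gap = 285.87° ⇒ minimal covering band is its complement: 360° − 285.87° = 74.13°.
Band runs from +155.69° eastward to -130.18°, crossing the antimeridian.

74.13°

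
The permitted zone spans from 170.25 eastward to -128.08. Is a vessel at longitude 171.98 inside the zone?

Band width going east from +170.25° to -128.08°: ((-128.08 − 170.25) mod 360) = 61.67°.
Offset of +171.98° east of the west edge: ((171.98 − 170.25) mod 360) = 1.73°.
1.73° ≤ 61.67° ⇒ inside.

Yes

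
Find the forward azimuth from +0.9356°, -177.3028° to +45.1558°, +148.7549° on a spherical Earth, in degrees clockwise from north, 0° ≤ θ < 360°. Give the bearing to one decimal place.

330.6°

Δλ = 148.7549 − -177.3028 = 326.0577°; wrapped into (−180°, 180°]: -33.9423°.
θ = atan2( sin Δλ · cos φ₂ , cos φ₁ · sin φ₂ − sin φ₁ · cos φ₂ · cos Δλ )
  = atan2(-0.39374, 0.69938) = -29.379° → normalised to [0°, 360°): 330.621°.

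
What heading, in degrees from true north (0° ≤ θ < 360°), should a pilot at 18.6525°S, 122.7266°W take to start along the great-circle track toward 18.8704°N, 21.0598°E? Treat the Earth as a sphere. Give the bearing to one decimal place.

Δλ = 21.0598 − -122.7266 = 143.7864°.
θ = atan2( sin Δλ · cos φ₂ , cos φ₁ · sin φ₂ − sin φ₁ · cos φ₂ · cos Δλ )
  = atan2(0.55904, 0.06227) = 83.645° → normalised to [0°, 360°): 83.645°.

83.6°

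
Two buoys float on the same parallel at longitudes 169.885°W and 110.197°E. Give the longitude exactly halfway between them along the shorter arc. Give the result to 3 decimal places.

150.156°E

Signed shortest Δλ from -169.885° to +110.197° is -79.918°.
Midpoint longitude = -169.885° + (-79.918°)/2 = -169.885° − 39.959° = -209.844°.
Normalise into (−180°, 180°]: +150.156°.
(The naïve average (-169.885 + +110.197)/2 = -29.844° is on the wrong side of the globe.)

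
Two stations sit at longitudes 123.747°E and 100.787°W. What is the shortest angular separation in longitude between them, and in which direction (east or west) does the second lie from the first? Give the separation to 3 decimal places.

135.466° east

Raw difference: -100.787 − 123.747 = -224.534°.
Normalise into (−180°, 180°]: -224.534° + 360° = 135.466°.
Positive ⇒ the second point lies to the east; separation 135.466°.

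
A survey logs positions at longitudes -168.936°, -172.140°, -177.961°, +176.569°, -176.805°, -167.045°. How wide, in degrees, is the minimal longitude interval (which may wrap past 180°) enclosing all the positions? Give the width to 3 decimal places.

Sort the longitudes: -177.961°, -176.805°, -172.140°, -168.936°, -167.045°, +176.569°.
Eastward gaps between consecutive values (wrapping around): 1.156°, 4.665°, 3.204°, 1.891°, 343.614°, 5.470°.
Largest gap = 343.614° ⇒ minimal covering band is its complement: 360° − 343.614° = 16.386°.
Band runs from +176.569° eastward to -167.045°, crossing the antimeridian.

16.386°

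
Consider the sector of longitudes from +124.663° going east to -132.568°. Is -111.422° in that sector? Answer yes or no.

Band width going east from +124.663° to -132.568°: ((-132.568 − 124.663) mod 360) = 102.769°.
Offset of -111.422° east of the west edge: ((-111.422 − 124.663) mod 360) = 123.915°.
123.915° > 102.769° ⇒ outside.

No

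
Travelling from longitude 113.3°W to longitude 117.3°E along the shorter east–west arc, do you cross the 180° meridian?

Yes

Naïve |117.3 − -113.3| = 230.6° > 180°, so the shorter arc goes the other way round — across 180°.
Signed shortest Δλ = ((117.3 − -113.3 + 180) mod 360) − 180 = -129.4°.
Going west by 129.4° from -113.3° passes through 180° before reaching +117.3°.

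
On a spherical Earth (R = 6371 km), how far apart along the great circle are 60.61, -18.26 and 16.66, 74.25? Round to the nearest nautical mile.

Δλ = 74.25 − -18.26 = 92.51°.
Δφ = 16.66 − 60.61 = -43.95°.
a = sin²(Δφ/2) + cos φ₁ · cos φ₂ · sin²(Δλ/2) = 0.385398.
c = 2·atan2(√a, √(1−a)) = 1.33954 rad → d = 6371·c ≈ 8534.18 km ≈ 4608.09 nmi.

4608 nmi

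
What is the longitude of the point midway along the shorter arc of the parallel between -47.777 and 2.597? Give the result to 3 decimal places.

-22.590°

Signed shortest Δλ from -47.777° to +2.597° is +50.374°.
Midpoint longitude = -47.777° + (+50.374°)/2 = -47.777° + 25.187° = -22.590°.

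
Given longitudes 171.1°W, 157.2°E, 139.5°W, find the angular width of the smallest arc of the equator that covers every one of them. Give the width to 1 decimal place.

63.3°

Sort the longitudes: -171.1°, -139.5°, +157.2°.
Eastward gaps between consecutive values (wrapping around): 31.6°, 296.7°, 31.7°.
Largest gap = 296.7° ⇒ minimal covering band is its complement: 360° − 296.7° = 63.3°.
Band runs from +157.2° eastward to -139.5°, crossing the antimeridian.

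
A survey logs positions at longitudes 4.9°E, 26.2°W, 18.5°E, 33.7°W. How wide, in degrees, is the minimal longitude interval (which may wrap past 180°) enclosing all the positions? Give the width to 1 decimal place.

Sort the longitudes: -33.7°, -26.2°, +4.9°, +18.5°.
Eastward gaps between consecutive values (wrapping around): 7.5°, 31.1°, 13.6°, 307.8°.
Largest gap = 307.8° ⇒ minimal covering band is its complement: 360° − 307.8° = 52.2°.
Band runs from -33.7° eastward to +18.5°.

52.2°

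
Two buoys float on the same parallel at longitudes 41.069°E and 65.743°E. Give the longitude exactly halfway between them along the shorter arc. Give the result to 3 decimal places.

Signed shortest Δλ from +41.069° to +65.743° is +24.674°.
Midpoint longitude = +41.069° + (+24.674°)/2 = +41.069° + 12.337° = +53.406°.

53.406°E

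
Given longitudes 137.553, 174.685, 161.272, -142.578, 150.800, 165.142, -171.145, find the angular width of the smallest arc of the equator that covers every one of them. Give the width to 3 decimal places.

79.869°

Sort the longitudes: -171.145°, -142.578°, +137.553°, +150.800°, +161.272°, +165.142°, +174.685°.
Eastward gaps between consecutive values (wrapping around): 28.567°, 280.131°, 13.247°, 10.472°, 3.870°, 9.543°, 14.170°.
Largest gap = 280.131° ⇒ minimal covering band is its complement: 360° − 280.131° = 79.869°.
Band runs from +137.553° eastward to -142.578°, crossing the antimeridian.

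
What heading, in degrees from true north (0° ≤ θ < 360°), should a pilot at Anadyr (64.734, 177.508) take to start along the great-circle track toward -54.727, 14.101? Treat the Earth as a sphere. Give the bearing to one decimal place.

312.7°

Δλ = 14.101 − 177.508 = -163.407°.
θ = atan2( sin Δλ · cos φ₂ , cos φ₁ · sin φ₂ − sin φ₁ · cos φ₂ · cos Δλ )
  = atan2(-0.16491, 0.15202) = -47.329° → normalised to [0°, 360°): 312.671°.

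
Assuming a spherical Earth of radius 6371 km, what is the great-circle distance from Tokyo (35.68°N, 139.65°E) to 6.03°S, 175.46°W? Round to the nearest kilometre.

Δλ = -175.46 − 139.65 = -315.11°; wrapped into (−180°, 180°]: 44.89°.
Δφ = -6.03 − 35.68 = -41.71°.
a = sin²(Δφ/2) + cos φ₁ · cos φ₂ · sin²(Δλ/2) = 0.244490.
c = 2·atan2(√a, √(1−a)) = 1.03442 rad → d = 6371·c ≈ 6590.32 km.

6590 km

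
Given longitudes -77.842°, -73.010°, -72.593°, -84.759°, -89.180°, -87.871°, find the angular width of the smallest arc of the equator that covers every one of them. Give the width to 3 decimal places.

Sort the longitudes: -89.180°, -87.871°, -84.759°, -77.842°, -73.010°, -72.593°.
Eastward gaps between consecutive values (wrapping around): 1.309°, 3.112°, 6.917°, 4.832°, 0.417°, 343.413°.
Largest gap = 343.413° ⇒ minimal covering band is its complement: 360° − 343.413° = 16.587°.
Band runs from -89.180° eastward to -72.593°.

16.587°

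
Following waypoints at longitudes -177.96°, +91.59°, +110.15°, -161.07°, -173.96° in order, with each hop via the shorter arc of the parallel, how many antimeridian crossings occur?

2

Leg 1: -177.96° → +91.59°, shortest Δλ = -90.45° (west) — crosses 180°.
Leg 2: +91.59° → +110.15°, shortest Δλ = 18.56° (east) — does not cross 180°.
Leg 3: +110.15° → -161.07°, shortest Δλ = 88.78° (east) — crosses 180°.
Leg 4: -161.07° → -173.96°, shortest Δλ = -12.89° (west) — does not cross 180°.
Total crossings: 2.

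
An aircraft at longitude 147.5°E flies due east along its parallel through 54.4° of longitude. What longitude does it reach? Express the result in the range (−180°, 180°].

158.1°W

Start at +147.5°; shift +54.4° → +201.9°.
+201.9° lies outside (−180°, 180°]; subtract 360° → -158.1°.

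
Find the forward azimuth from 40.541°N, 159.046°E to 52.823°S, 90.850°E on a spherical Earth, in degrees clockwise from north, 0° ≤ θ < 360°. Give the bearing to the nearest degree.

217°

Δλ = 90.850 − 159.046 = -68.196°.
θ = atan2( sin Δλ · cos φ₂ , cos φ₁ · sin φ₂ − sin φ₁ · cos φ₂ · cos Δλ )
  = atan2(-0.56105, -0.75139) = -143.252° → normalised to [0°, 360°): 216.748°.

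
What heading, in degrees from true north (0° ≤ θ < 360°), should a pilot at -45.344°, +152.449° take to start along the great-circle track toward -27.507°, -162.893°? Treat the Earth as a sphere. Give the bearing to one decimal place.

78.7°

Δλ = -162.893 − 152.449 = -315.342°; wrapped into (−180°, 180°]: 44.658°.
θ = atan2( sin Δλ · cos φ₂ , cos φ₁ · sin φ₂ − sin φ₁ · cos φ₂ · cos Δλ )
  = atan2(0.62342, 0.12417) = 78.735° → normalised to [0°, 360°): 78.735°.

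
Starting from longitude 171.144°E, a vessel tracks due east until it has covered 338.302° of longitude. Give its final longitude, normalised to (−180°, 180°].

149.446°E

Start at +171.144°; shift +338.302° → +509.446°.
+509.446° lies outside (−180°, 180°]; subtract 360° → +149.446°.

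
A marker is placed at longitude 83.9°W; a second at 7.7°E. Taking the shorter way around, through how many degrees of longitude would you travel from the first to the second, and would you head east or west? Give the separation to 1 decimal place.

Raw difference: 7.7 − -83.9 = 91.6°.
Normalise into (−180°, 180°]: 91.6° stays 91.6°.
Positive ⇒ the second point lies to the east; separation 91.6°.

91.6° east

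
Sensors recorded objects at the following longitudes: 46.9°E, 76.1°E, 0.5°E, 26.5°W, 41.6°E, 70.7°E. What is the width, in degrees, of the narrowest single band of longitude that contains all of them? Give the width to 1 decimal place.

Sort the longitudes: -26.5°, +0.5°, +41.6°, +46.9°, +70.7°, +76.1°.
Eastward gaps between consecutive values (wrapping around): 27.0°, 41.1°, 5.3°, 23.8°, 5.4°, 257.4°.
Largest gap = 257.4° ⇒ minimal covering band is its complement: 360° − 257.4° = 102.6°.
Band runs from -26.5° eastward to +76.1°.

102.6°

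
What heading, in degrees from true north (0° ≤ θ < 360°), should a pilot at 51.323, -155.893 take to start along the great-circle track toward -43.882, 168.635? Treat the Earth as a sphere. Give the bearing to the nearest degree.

Δλ = 168.635 − -155.893 = 324.528°; wrapped into (−180°, 180°]: -35.472°.
θ = atan2( sin Δλ · cos φ₂ , cos φ₁ · sin φ₂ − sin φ₁ · cos φ₂ · cos Δλ )
  = atan2(-0.41827, -0.89144) = -154.864° → normalised to [0°, 360°): 205.136°.

205°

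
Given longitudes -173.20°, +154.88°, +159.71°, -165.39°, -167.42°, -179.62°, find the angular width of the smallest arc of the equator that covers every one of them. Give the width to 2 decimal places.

Sort the longitudes: -179.62°, -173.20°, -167.42°, -165.39°, +154.88°, +159.71°.
Eastward gaps between consecutive values (wrapping around): 6.42°, 5.78°, 2.03°, 320.27°, 4.83°, 20.67°.
Largest gap = 320.27° ⇒ minimal covering band is its complement: 360° − 320.27° = 39.73°.
Band runs from +154.88° eastward to -165.39°, crossing the antimeridian.

39.73°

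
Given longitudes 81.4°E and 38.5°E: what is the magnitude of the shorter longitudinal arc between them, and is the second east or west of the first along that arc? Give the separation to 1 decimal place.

42.9° west

Raw difference: 38.5 − 81.4 = -42.9°.
Normalise into (−180°, 180°]: -42.9° stays -42.9°.
Negative ⇒ the second point lies to the west; separation 42.9°.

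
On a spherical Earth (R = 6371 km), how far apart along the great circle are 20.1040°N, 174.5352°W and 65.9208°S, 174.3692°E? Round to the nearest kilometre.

9611 km

Δλ = 174.3692 − -174.5352 = 348.9044°; wrapped into (−180°, 180°]: -11.0956°.
Δφ = -65.9208 − 20.1040 = -86.0248°.
a = sin²(Δφ/2) + cos φ₁ · cos φ₂ · sin²(Δλ/2) = 0.468919.
c = 2·atan2(√a, √(1−a)) = 1.50859 rad → d = 6371·c ≈ 9611.25 km.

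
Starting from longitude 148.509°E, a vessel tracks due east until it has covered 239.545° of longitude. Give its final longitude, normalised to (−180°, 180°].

Start at +148.509°; shift +239.545° → +388.054°.
+388.054° lies outside (−180°, 180°]; subtract 360° → +28.054°.

28.054°E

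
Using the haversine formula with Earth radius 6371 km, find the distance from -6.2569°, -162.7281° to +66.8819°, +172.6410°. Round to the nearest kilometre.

Δλ = 172.6410 − -162.7281 = 335.3691°; wrapped into (−180°, 180°]: -24.6309°.
Δφ = 66.8819 − -6.2569 = 73.1388°.
a = sin²(Δφ/2) + cos φ₁ · cos φ₂ · sin²(Δλ/2) = 0.372729.
c = 2·atan2(√a, √(1−a)) = 1.31342 rad → d = 6371·c ≈ 8367.81 km.

8368 km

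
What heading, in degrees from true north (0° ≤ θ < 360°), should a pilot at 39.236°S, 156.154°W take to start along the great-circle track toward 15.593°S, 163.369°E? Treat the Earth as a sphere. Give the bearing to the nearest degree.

292°

Δλ = 163.369 − -156.154 = 319.523°; wrapped into (−180°, 180°]: -40.477°.
θ = atan2( sin Δλ · cos φ₂ , cos φ₁ · sin φ₂ − sin φ₁ · cos φ₂ · cos Δλ )
  = atan2(-0.62525, 0.25523) = -67.795° → normalised to [0°, 360°): 292.205°.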